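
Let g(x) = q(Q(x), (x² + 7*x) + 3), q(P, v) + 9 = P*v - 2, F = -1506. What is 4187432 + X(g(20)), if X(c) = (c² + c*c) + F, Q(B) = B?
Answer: 239587528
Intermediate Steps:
q(P, v) = -11 + P*v (q(P, v) = -9 + (P*v - 2) = -9 + (-2 + P*v) = -11 + P*v)
g(x) = -11 + x*(3 + x² + 7*x) (g(x) = -11 + x*((x² + 7*x) + 3) = -11 + x*(3 + x² + 7*x))
X(c) = -1506 + 2*c² (X(c) = (c² + c*c) - 1506 = (c² + c²) - 1506 = 2*c² - 1506 = -1506 + 2*c²)
4187432 + X(g(20)) = 4187432 + (-1506 + 2*(-11 + 20*(3 + 20² + 7*20))²) = 4187432 + (-1506 + 2*(-11 + 20*(3 + 400 + 140))²) = 4187432 + (-1506 + 2*(-11 + 20*543)²) = 4187432 + (-1506 + 2*(-11 + 10860)²) = 4187432 + (-1506 + 2*10849²) = 4187432 + (-1506 + 2*117700801) = 4187432 + (-1506 + 235401602) = 4187432 + 235400096 = 239587528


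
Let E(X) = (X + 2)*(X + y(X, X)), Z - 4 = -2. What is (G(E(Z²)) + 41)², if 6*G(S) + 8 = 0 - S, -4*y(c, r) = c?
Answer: 12100/9 ≈ 1344.4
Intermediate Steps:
y(c, r) = -c/4
Z = 2 (Z = 4 - 2 = 2)
E(X) = 3*X*(2 + X)/4 (E(X) = (X + 2)*(X - X/4) = (2 + X)*(3*X/4) = 3*X*(2 + X)/4)
G(S) = -4/3 - S/6 (G(S) = -4/3 + (0 - S)/6 = -4/3 + (-S)/6 = -4/3 - S/6)
(G(E(Z²)) + 41)² = ((-4/3 - 2²*(2 + 2²)/8) + 41)² = ((-4/3 - 4*(2 + 4)/8) + 41)² = ((-4/3 - 4*6/8) + 41)² = ((-4/3 - ⅙*18) + 41)² = ((-4/3 - 3) + 41)² = (-13/3 + 41)² = (110/3)² = 12100/9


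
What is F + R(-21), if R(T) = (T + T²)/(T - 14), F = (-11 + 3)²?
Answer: 52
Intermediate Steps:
F = 64 (F = (-8)² = 64)
R(T) = (T + T²)/(-14 + T)
F + R(-21) = 64 - 21*(1 - 21)/(-14 - 21) = 64 - 21*(-20)/(-35) = 64 - 21*(-1/35)*(-20) = 64 - 12 = 52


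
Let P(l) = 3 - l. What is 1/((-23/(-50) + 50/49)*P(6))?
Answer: -2450/10881 ≈ -0.22516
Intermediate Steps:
1/((-23/(-50) + 50/49)*P(6)) = 1/((-23/(-50) + 50/49)*(3 - 1*6)) = 1/((-23*(-1/50) + 50*(1/49))*(3 - 6)) = 1/((23/50 + 50/49)*(-3)) = 1/((3627/2450)*(-3)) = 1/(-10881/2450) = -2450/10881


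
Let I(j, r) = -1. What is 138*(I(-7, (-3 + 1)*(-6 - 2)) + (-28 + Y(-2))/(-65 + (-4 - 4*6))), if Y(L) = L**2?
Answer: -3174/31 ≈ -102.39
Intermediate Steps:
138*(I(-7, (-3 + 1)*(-6 - 2)) + (-28 + Y(-2))/(-65 + (-4 - 4*6))) = 138*(-1 + (-28 + (-2)**2)/(-65 + (-4 - 4*6))) = 138*(-1 + (-28 + 4)/(-65 + (-4 - 24))) = 138*(-1 - 24/(-65 - 28)) = 138*(-1 - 24/(-93)) = 138*(-1 - 24*(-1/93)) = 138*(-1 + 8/31) = 138*(-23/31) = -3174/31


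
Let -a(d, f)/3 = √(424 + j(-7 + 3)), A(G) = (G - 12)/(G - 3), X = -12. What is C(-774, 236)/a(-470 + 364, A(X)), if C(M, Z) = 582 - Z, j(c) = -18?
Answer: -173*√406/609 ≈ -5.7239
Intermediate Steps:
A(G) = (-12 + G)/(-3 + G)
a(d, f) = -3*√406 (a(d, f) = -3*√(424 - 18) = -3*√406)
C(-774, 236)/a(-470 + 364, A(X)) = (582 - 1*236)/((-3*√406)) = (582 - 236)*(-√406/1218) = 346*(-√406/1218) = -173*√406/609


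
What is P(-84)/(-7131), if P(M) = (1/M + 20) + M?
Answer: 5377/599004 ≈ 0.0089766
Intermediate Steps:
P(M) = 20 + M + 1/M (P(M) = (20 + 1/M) + M = 20 + M + 1/M)
P(-84)/(-7131) = (20 - 84 + 1/(-84))/(-7131) = (20 - 84 - 1/84)*(-1/7131) = -5377/84*(-1/7131) = 5377/599004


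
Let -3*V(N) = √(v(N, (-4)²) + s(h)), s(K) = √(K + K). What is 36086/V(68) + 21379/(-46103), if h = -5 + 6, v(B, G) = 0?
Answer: -21379/46103 - 54129*2^(¾) ≈ -91034.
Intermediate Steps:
h = 1
s(K) = √2*√K (s(K) = √(2*K) = √2*√K)
V(N) = -2^(¼)/3 (V(N) = -√(0 + √2*√1)/3 = -√(0 + √2*1)/3 = -√(0 + √2)/3 = -2^(¼)/3)
36086/V(68) + 21379/(-46103) = 36086/((-2^(¼)/3)) + 21379/(-46103) = 36086*(-3*2^(¾)/2) + 21379*(-1/46103) = -54129*2^(¾) - 21379/46103 = -21379/46103 - 54129*2^(¾)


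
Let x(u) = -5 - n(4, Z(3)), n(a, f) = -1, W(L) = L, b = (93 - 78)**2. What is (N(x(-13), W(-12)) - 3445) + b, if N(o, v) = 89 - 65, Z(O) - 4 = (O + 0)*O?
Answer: -3196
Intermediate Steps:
Z(O) = 4 + O**2 (Z(O) = 4 + (O + 0)*O = 4 + O*O = 4 + O**2)
b = 225 (b = 15**2 = 225)
x(u) = -4 (x(u) = -5 - 1*(-1) = -5 + 1 = -4)
N(o, v) = 24
(N(x(-13), W(-12)) - 3445) + b = (24 - 3445) + 225 = -3421 + 225 = -3196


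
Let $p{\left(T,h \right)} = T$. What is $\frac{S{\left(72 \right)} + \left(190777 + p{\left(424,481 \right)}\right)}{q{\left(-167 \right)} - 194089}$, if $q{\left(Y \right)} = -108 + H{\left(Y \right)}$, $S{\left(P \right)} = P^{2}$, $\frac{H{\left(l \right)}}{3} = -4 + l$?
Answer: $- \frac{39277}{38942} \approx -1.0086$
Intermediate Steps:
$H{\left(l \right)} = -12 + 3 l$ ($H{\left(l \right)} = 3 \left(-4 + l\right) = -12 + 3 l$)
$q{\left(Y \right)} = -120 + 3 Y$ ($q{\left(Y \right)} = -108 + \left(-12 + 3 Y\right) = -120 + 3 Y$)
$\frac{S{\left(72 \right)} + \left(190777 + p{\left(424,481 \right)}\right)}{q{\left(-167 \right)} - 194089} = \frac{72^{2} + \left(190777 + 424\right)}{\left(-120 + 3 \left(-167\right)\right) - 194089} = \frac{5184 + 191201}{\left(-120 - 501\right) - 194089} = \frac{196385}{-621 - 194089} = \frac{196385}{-194710} = 196385 \left(- \frac{1}{194710}\right) = - \frac{39277}{38942}$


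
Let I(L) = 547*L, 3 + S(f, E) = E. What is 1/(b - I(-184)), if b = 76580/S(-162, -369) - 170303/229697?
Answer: 21361821/2145611172764 ≈ 9.9561e-6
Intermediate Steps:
S(f, E) = -3 + E
b = -4413387244/21361821 (b = 76580/(-3 - 369) - 170303/229697 = 76580/(-372) - 170303*1/229697 = 76580*(-1/372) - 170303/229697 = -19145/93 - 170303/229697 = -4413387244/21361821 ≈ -206.60)
1/(b - I(-184)) = 1/(-4413387244/21361821 - 547*(-184)) = 1/(-4413387244/21361821 - 1*(-100648)) = 1/(-4413387244/21361821 + 100648) = 1/(2145611172764/21361821) = 21361821/2145611172764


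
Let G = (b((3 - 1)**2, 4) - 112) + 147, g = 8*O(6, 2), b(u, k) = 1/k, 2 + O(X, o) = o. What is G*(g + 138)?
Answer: 9729/2 ≈ 4864.5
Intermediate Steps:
O(X, o) = -2 + o
g = 0 (g = 8*(-2 + 2) = 8*0 = 0)
G = 141/4 (G = (1/4 - 112) + 147 = -447/4 + 147 = 141/4 ≈ 35.250)
G*(g + 138) = 141*(0 + 138)/4 = (141/4)*138 = 9729/2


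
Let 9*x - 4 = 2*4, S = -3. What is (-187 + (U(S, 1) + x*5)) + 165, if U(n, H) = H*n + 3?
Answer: -46/3 ≈ -15.333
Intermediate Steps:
U(n, H) = 3 + H*n
x = 4/3 (x = 4/9 + (2*4)/9 = 4/9 + (⅑)*8 = 4/9 + 8/9 = 4/3 ≈ 1.3333)
(-187 + (U(S, 1) + x*5)) + 165 = (-187 + ((3 + 1*(-3)) + (4/3)*5)) + 165 = (-187 + ((3 - 3) + 20/3)) + 165 = (-187 + (0 + 20/3)) + 165 = (-187 + 20/3) + 165 = -541/3 + 165 = -46/3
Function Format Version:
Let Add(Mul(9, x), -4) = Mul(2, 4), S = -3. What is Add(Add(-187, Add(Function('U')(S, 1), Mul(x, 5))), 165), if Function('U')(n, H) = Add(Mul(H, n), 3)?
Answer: Rational(-46, 3) ≈ -15.333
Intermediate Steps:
Function('U')(n, H) = Add(3, Mul(H, n))
x = Rational(4, 3) (x = Add(Rational(4, 9), Mul(Rational(1, 9), Mul(2, 4))) = Add(Rational(4, 9), Mul(Rational(1, 9), 8)) = Add(Rational(4, 9), Rational(8, 9)) = Rational(4, 3) ≈ 1.3333)
Add(Add(-187, Add(Function('U')(S, 1), Mul(x, 5))), 165) = Add(Add(-187, Add(Add(3, Mul(1, -3)), Mul(Rational(4, 3), 5))), 165) = Add(Add(-187, Add(Add(3, -3), Rational(20, 3))), 165) = Add(Add(-187, Add(0, Rational(20, 3))), 165) = Add(Add(-187, Rational(20, 3)), 165) = Add(Rational(-541, 3), 165) = Rational(-46, 3)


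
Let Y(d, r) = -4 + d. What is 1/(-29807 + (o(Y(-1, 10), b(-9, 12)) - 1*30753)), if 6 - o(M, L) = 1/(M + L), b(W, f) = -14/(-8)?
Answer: -13/787198 ≈ -1.6514e-5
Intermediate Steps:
b(W, f) = 7/4 (b(W, f) = -14*(-⅛) = 7/4)
o(M, L) = 6 - 1/(L + M) (o(M, L) = 6 - 1/(M + L) = 6 - 1/(L + M))
1/(-29807 + (o(Y(-1, 10), b(-9, 12)) - 1*30753)) = 1/(-29807 + ((-1 + 6*(7/4) + 6*(-4 - 1))/(7/4 + (-4 - 1)) - 1*30753)) = 1/(-29807 + ((-1 + 21/2 + 6*(-5))/(7/4 - 5) - 30753)) = 1/(-29807 + ((-1 + 21/2 - 30)/(-13/4) - 30753)) = 1/(-29807 + (-4/13*(-41/2) - 30753)) = 1/(-29807 + (82/13 - 30753)) = 1/(-29807 - 399707/13) = 1/(-787198/13) = -13/787198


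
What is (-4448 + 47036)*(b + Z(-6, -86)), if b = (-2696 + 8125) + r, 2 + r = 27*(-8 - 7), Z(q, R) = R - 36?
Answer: 208681200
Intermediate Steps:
Z(q, R) = -36 + R
r = -407 (r = -2 + 27*(-8 - 7) = -2 + 27*(-15) = -2 - 405 = -407)
b = 5022 (b = (-2696 + 8125) - 407 = 5429 - 407 = 5022)
(-4448 + 47036)*(b + Z(-6, -86)) = (-4448 + 47036)*(5022 + (-36 - 86)) = 42588*(5022 - 122) = 42588*4900 = 208681200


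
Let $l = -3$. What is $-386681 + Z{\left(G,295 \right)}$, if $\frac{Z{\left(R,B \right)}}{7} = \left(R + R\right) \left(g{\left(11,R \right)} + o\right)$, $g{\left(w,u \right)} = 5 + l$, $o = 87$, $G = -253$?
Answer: $-701919$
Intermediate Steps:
$g{\left(w,u \right)} = 2$ ($g{\left(w,u \right)} = 5 - 3 = 2$)
$Z{\left(R,B \right)} = 1246 R$ ($Z{\left(R,B \right)} = 7 \left(R + R\right) \left(2 + 87\right) = 7 \cdot 2 R 89 = 7 \cdot 178 R = 1246 R$)
$-386681 + Z{\left(G,295 \right)} = -386681 + 1246 \left(-253\right) = -386681 - 315238 = -701919$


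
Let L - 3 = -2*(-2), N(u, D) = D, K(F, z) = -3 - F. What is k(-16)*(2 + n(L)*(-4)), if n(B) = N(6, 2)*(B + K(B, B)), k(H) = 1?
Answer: 26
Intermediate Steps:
L = 7 (L = 3 - 2*(-2) = 3 + 4 = 7)
n(B) = -6 (n(B) = 2*(B + (-3 - B)) = 2*(-3) = -6)
k(-16)*(2 + n(L)*(-4)) = 1*(2 - 6*(-4)) = 1*(2 + 24) = 1*26 = 26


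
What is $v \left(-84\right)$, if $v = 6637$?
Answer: $-557508$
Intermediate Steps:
$v \left(-84\right) = 6637 \left(-84\right) = -557508$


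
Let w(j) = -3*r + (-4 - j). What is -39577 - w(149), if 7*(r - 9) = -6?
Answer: -275797/7 ≈ -39400.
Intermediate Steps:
r = 57/7 (r = 9 + (⅐)*(-6) = 9 - 6/7 = 57/7 ≈ 8.1429)
w(j) = -199/7 - j (w(j) = -3*57/7 + (-4 - j) = -171/7 + (-4 - j) = -199/7 - j)
-39577 - w(149) = -39577 - (-199/7 - 1*149) = -39577 - (-199/7 - 149) = -39577 - 1*(-1242/7) = -39577 + 1242/7 = -275797/7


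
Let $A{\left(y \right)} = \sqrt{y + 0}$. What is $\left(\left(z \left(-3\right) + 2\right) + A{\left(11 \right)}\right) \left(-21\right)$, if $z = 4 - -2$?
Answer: $336 - 21 \sqrt{11} \approx 266.35$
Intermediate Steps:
$z = 6$ ($z = 4 + 2 = 6$)
$A{\left(y \right)} = \sqrt{y}$
$\left(\left(z \left(-3\right) + 2\right) + A{\left(11 \right)}\right) \left(-21\right) = \left(\left(6 \left(-3\right) + 2\right) + \sqrt{11}\right) \left(-21\right) = \left(\left(-18 + 2\right) + \sqrt{11}\right) \left(-21\right) = \left(-16 + \sqrt{11}\right) \left(-21\right) = 336 - 21 \sqrt{11}$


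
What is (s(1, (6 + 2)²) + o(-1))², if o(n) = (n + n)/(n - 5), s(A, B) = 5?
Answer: 256/9 ≈ 28.444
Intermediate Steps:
o(n) = 2*n/(-5 + n) (o(n) = (2*n)/(-5 + n) = 2*n/(-5 + n))
(s(1, (6 + 2)²) + o(-1))² = (5 + 2*(-1)/(-5 - 1))² = (5 + 2*(-1)/(-6))² = (5 + 2*(-1)*(-⅙))² = (5 + ⅓)² = (16/3)² = 256/9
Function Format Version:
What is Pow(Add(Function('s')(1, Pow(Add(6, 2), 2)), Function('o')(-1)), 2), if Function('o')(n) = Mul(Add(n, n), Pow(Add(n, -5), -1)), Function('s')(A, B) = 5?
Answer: Rational(256, 9) ≈ 28.444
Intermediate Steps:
Function('o')(n) = Mul(2, n, Pow(Add(-5, n), -1)) (Function('o')(n) = Mul(Mul(2, n), Pow(Add(-5, n), -1)) = Mul(2, n, Pow(Add(-5, n), -1)))
Pow(Add(Function('s')(1, Pow(Add(6, 2), 2)), Function('o')(-1)), 2) = Pow(Add(5, Mul(2, -1, Pow(Add(-5, -1), -1))), 2) = Pow(Add(5, Mul(2, -1, Pow(-6, -1))), 2) = Pow(Add(5, Mul(2, -1, Rational(-1, 6))), 2) = Pow(Add(5, Rational(1, 3)), 2) = Pow(Rational(16, 3), 2) = Rational(256, 9)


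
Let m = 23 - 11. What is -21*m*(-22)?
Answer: 5544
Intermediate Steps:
m = 12
-21*m*(-22) = -21*12*(-22) = -252*(-22) = 5544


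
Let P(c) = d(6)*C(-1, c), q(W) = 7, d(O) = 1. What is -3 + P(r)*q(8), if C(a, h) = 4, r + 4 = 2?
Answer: 25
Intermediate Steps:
r = -2 (r = -4 + 2 = -2)
P(c) = 4 (P(c) = 1*4 = 4)
-3 + P(r)*q(8) = -3 + 4*7 = -3 + 28 = 25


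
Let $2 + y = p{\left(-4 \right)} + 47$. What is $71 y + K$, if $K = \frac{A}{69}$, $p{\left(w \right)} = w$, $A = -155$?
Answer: $\frac{200704}{69} \approx 2908.8$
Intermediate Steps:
$K = - \frac{155}{69} \approx -2.2464$
$y = 41$ ($y = -2 + \left(-4 + 47\right) = -2 + 43 = 41$)
$71 y + K = 71 \cdot 41 - \frac{155}{69} = 2911 - \frac{155}{69} = \frac{200704}{69}$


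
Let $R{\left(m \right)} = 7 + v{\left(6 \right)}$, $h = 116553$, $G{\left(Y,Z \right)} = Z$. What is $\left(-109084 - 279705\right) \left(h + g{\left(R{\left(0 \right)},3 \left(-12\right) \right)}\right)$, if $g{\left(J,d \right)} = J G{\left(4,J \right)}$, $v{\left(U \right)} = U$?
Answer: $-45380229658$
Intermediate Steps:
$R{\left(m \right)} = 13$ ($R{\left(m \right)} = 7 + 6 = 13$)
$g{\left(J,d \right)} = J^{2}$ ($g{\left(J,d \right)} = J J = J^{2}$)
$\left(-109084 - 279705\right) \left(h + g{\left(R{\left(0 \right)},3 \left(-12\right) \right)}\right) = \left(-109084 - 279705\right) \left(116553 + 13^{2}\right) = - 388789 \left(116553 + 169\right) = \left(-388789\right) 116722 = -45380229658$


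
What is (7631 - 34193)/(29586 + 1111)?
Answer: -26562/30697 ≈ -0.86530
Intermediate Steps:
(7631 - 34193)/(29586 + 1111) = -26562/30697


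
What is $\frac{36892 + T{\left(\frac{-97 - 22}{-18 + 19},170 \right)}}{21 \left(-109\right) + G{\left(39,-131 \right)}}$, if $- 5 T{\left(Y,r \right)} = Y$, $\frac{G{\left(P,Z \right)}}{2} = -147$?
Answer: $- \frac{184579}{12915} \approx -14.292$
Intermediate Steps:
$G{\left(P,Z \right)} = -294$ ($G{\left(P,Z \right)} = 2 \left(-147\right) = -294$)
$T{\left(Y,r \right)} = - \frac{Y}{5}$
$\frac{36892 + T{\left(\frac{-97 - 22}{-18 + 19},170 \right)}}{21 \left(-109\right) + G{\left(39,-131 \right)}} = \frac{36892 - \frac{\left(-97 - 22\right) \frac{1}{-18 + 19}}{5}}{21 \left(-109\right) - 294} = \frac{36892 - \frac{\left(-119\right) 1^{-1}}{5}}{-2289 - 294} = \frac{36892 - \frac{\left(-119\right) 1}{5}}{-2583} = \left(36892 - - \frac{119}{5}\right) \left(- \frac{1}{2583}\right) = \left(36892 + \frac{119}{5}\right) \left(- \frac{1}{2583}\right) = \frac{184579}{5} \left(- \frac{1}{2583}\right) = - \frac{184579}{12915}$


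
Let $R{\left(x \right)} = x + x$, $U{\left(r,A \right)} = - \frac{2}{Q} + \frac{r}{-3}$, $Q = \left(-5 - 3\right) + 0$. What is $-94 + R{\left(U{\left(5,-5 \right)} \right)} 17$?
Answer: $- \frac{853}{6} \approx -142.17$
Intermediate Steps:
$Q = -8$ ($Q = -8 + 0 = -8$)
$U{\left(r,A \right)} = \frac{1}{4} - \frac{r}{3}$ ($U{\left(r,A \right)} = - \frac{2}{-8} + \frac{r}{-3} = \left(-2\right) \left(- \frac{1}{8}\right) + r \left(- \frac{1}{3}\right) = \frac{1}{4} - \frac{r}{3}$)
$R{\left(x \right)} = 2 x$
$-94 + R{\left(U{\left(5,-5 \right)} \right)} 17 = -94 + 2 \left(\frac{1}{4} - \frac{5}{3}\right) 17 = -94 + 2 \left(- \frac{17}{12}\right) 17 = -94 - \frac{289}{6} = - \frac{853}{6}$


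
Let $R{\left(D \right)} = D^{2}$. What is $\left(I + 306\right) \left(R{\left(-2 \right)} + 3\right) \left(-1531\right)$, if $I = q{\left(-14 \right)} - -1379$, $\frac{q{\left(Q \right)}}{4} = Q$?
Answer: $-17457993$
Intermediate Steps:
$q{\left(Q \right)} = 4 Q$
$I = 1323$ ($I = 4 \left(-14\right) - -1379 = -56 + 1379 = 1323$)
$\left(I + 306\right) \left(R{\left(-2 \right)} + 3\right) \left(-1531\right) = \left(1323 + 306\right) \left(\left(-2\right)^{2} + 3\right) \left(-1531\right) = 1629 \left(4 + 3\right) \left(-1531\right) = 1629 \cdot 7 \left(-1531\right) = 11403 \left(-1531\right) = -17457993$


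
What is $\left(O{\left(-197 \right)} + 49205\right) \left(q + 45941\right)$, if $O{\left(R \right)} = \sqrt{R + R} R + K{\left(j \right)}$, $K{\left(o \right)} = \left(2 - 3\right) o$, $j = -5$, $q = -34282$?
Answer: $573739390 - 2296823 i \sqrt{394} \approx 5.7374 \cdot 10^{8} - 4.5591 \cdot 10^{7} i$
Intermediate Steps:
$K{\left(o \right)} = - o$
$O{\left(R \right)} = 5 + \sqrt{2} R^{\frac{3}{2}}$ ($O{\left(R \right)} = \sqrt{R + R} R - -5 = \sqrt{2 R} R + 5 = \sqrt{2} \sqrt{R} R + 5 = \sqrt{2} R^{\frac{3}{2}} + 5 = 5 + \sqrt{2} R^{\frac{3}{2}}$)
$\left(O{\left(-197 \right)} + 49205\right) \left(q + 45941\right) = \left(\left(5 + \sqrt{2} \left(-197\right)^{\frac{3}{2}}\right) + 49205\right) \left(-34282 + 45941\right) = \left(\left(5 + \sqrt{2} \left(- 197 i \sqrt{197}\right)\right) + 49205\right) 11659 = \left(\left(5 - 197 i \sqrt{394}\right) + 49205\right) 11659 = \left(49210 - 197 i \sqrt{394}\right) 11659 = 573739390 - 2296823 i \sqrt{394}$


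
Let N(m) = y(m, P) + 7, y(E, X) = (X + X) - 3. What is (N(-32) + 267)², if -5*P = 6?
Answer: 1803649/25 ≈ 72146.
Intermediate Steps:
P = -6/5 (P = -⅕*6 = -6/5 ≈ -1.2000)
y(E, X) = -3 + 2*X (y(E, X) = 2*X - 3 = -3 + 2*X)
N(m) = 8/5 (N(m) = (-3 + 2*(-6/5)) + 7 = (-3 - 12/5) + 7 = -27/5 + 7 = 8/5)
(N(-32) + 267)² = (8/5 + 267)² = (1343/5)² = 1803649/25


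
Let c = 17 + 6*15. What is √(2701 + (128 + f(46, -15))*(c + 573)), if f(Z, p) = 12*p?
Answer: I*√32659 ≈ 180.72*I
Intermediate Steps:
c = 107 (c = 17 + 90 = 107)
√(2701 + (128 + f(46, -15))*(c + 573)) = √(2701 + (128 + 12*(-15))*(107 + 573)) = √(2701 + (128 - 180)*680) = √(2701 - 52*680) = √(2701 - 35360) = √(-32659) = I*√32659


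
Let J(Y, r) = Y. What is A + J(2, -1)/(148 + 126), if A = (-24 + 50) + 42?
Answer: 9317/137 ≈ 68.007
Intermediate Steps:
A = 68 (A = 26 + 42 = 68)
A + J(2, -1)/(148 + 126) = 68 + 2/(148 + 126) = 68 + 2/274 = 68 + (1/274)*2 = 68 + 1/137 = 9317/137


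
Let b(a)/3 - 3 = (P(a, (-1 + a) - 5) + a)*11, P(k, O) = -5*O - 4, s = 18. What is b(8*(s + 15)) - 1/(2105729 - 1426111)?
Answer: -23094099259/679618 ≈ -33981.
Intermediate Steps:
P(k, O) = -4 - 5*O
b(a) = 867 - 132*a (b(a) = 9 + 3*(((-4 - 5*((-1 + a) - 5)) + a)*11) = 9 + 3*(((-4 - 5*(-6 + a)) + a)*11) = 9 + 3*(((-4 + (30 - 5*a)) + a)*11) = 9 + 3*(((26 - 5*a) + a)*11) = 9 + 3*((26 - 4*a)*11) = 9 + 3*(286 - 44*a) = 9 + (858 - 132*a) = 867 - 132*a)
b(8*(s + 15)) - 1/(2105729 - 1426111) = (867 - 1056*(18 + 15)) - 1/(2105729 - 1426111) = (867 - 1056*33) - 1/679618 = (867 - 132*264) - 1*1/679618 = (867 - 34848) - 1/679618 = -33981 - 1/679618 = -23094099259/679618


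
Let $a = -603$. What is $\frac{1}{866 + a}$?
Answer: $\frac{1}{263} \approx 0.0038023$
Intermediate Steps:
$\frac{1}{866 + a} = \frac{1}{866 - 603} = \frac{1}{263}$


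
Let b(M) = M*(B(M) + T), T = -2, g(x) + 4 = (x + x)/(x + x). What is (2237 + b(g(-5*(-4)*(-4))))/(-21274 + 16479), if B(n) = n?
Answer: -2252/4795 ≈ -0.46966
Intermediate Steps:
g(x) = -3 (g(x) = -4 + (x + x)/(x + x) = -4 + (2*x)/((2*x)) = -4 + (2*x)*(1/(2*x)) = -4 + 1 = -3)
b(M) = M*(-2 + M) (b(M) = M*(M - 2) = M*(-2 + M))
(2237 + b(g(-5*(-4)*(-4))))/(-21274 + 16479) = (2237 - 3*(-2 - 3))/(-21274 + 16479) = (2237 - 3*(-5))/(-4795) = (2237 + 15)*(-1/4795) = 2252*(-1/4795) = -2252/4795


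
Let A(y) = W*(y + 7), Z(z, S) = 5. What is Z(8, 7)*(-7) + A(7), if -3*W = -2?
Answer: -77/3 ≈ -25.667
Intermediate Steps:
W = ⅔ (W = -⅓*(-2) = ⅔ ≈ 0.66667)
A(y) = 14/3 + 2*y/3 (A(y) = 2*(y + 7)/3 = 2*(7 + y)/3 = 14/3 + 2*y/3)
Z(8, 7)*(-7) + A(7) = 5*(-7) + (14/3 + (⅔)*7) = -35 + (14/3 + 14/3) = -35 + 28/3 = -77/3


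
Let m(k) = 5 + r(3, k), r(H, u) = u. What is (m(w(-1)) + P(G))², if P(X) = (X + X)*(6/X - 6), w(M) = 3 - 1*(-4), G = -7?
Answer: 11664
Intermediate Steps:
w(M) = 7 (w(M) = 3 + 4 = 7)
m(k) = 5 + k
P(X) = 2*X*(-6 + 6/X) (P(X) = (2*X)*(-6 + 6/X) = 2*X*(-6 + 6/X))
(m(w(-1)) + P(G))² = ((5 + 7) + (12 - 12*(-7)))² = (12 + (12 + 84))² = (12 + 96)² = 108² = 11664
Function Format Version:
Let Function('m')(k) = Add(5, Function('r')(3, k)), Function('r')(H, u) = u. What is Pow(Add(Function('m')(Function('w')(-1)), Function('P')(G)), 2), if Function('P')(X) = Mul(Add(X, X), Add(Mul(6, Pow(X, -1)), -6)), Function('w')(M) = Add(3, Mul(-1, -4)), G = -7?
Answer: 11664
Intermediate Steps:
Function('w')(M) = 7 (Function('w')(M) = Add(3, 4) = 7)
Function('m')(k) = Add(5, k)
Function('P')(X) = Mul(2, X, Add(-6, Mul(6, Pow(X, -1)))) (Function('P')(X) = Mul(Mul(2, X), Add(-6, Mul(6, Pow(X, -1)))) = Mul(2, X, Add(-6, Mul(6, Pow(X, -1)))))
Pow(Add(Function('m')(Function('w')(-1)), Function('P')(G)), 2) = Pow(Add(Add(5, 7), Add(12, Mul(-12, -7))), 2) = Pow(Add(12, Add(12, 84)), 2) = Pow(Add(12, 96), 2) = Pow(108, 2) = 11664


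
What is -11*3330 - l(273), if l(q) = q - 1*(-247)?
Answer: -37150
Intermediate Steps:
l(q) = 247 + q (l(q) = q + 247 = 247 + q)
-11*3330 - l(273) = -11*3330 - (247 + 273) = -36630 - 1*520 = -36630 - 520 = -37150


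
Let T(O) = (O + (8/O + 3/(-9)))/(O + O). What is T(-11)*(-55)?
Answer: -995/33 ≈ -30.152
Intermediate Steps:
T(O) = (-⅓ + O + 8/O)/(2*O) (T(O) = (O + (8/O + 3*(-⅑)))/((2*O)) = (O + (8/O - ⅓))*(1/(2*O)) = (O + (-⅓ + 8/O))*(1/(2*O)) = (-⅓ + O + 8/O)*(1/(2*O)) = (-⅓ + O + 8/O)/(2*O))
T(-11)*(-55) = ((⅙)*(24 - 1*(-11) + 3*(-11)²)/(-11)²)*(-55) = ((⅙)*(1/121)*(24 + 11 + 3*121))*(-55) = ((⅙)*(1/121)*(24 + 11 + 363))*(-55) = ((⅙)*(1/121)*398)*(-55) = (199/363)*(-55) = -995/33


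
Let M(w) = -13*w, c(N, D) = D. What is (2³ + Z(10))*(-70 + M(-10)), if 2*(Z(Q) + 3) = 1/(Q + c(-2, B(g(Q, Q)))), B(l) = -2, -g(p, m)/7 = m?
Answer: 1215/4 ≈ 303.75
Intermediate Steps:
g(p, m) = -7*m
Z(Q) = -3 + 1/(2*(-2 + Q)) (Z(Q) = -3 + 1/(2*(Q - 2)) = -3 + 1/(2*(-2 + Q)))
(2³ + Z(10))*(-70 + M(-10)) = (2³ + (13 - 6*10)/(2*(-2 + 10)))*(-70 - 13*(-10)) = (8 + (½)*(13 - 60)/8)*(-70 + 130) = (8 + (½)*(⅛)*(-47))*60 = (8 - 47/16)*60 = (81/16)*60 = 1215/4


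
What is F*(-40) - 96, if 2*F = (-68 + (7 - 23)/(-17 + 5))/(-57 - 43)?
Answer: -328/3 ≈ -109.33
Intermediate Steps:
F = 1/3 (F = ((-68 + (7 - 23)/(-17 + 5))/(-57 - 43))/2 = ((-68 - 16/(-12))/(-100))/2 = ((-68 - 16*(-1/12))*(-1/100))/2 = ((-68 + 4/3)*(-1/100))/2 = (-200/3*(-1/100))/2 = (1/2)*(2/3) = 1/3 ≈ 0.33333)
F*(-40) - 96 = (1/3)*(-40) - 96 = -40/3 - 96 = -328/3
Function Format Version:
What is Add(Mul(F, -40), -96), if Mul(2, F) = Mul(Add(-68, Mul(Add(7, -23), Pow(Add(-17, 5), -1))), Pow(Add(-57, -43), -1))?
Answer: Rational(-328, 3) ≈ -109.33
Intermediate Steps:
F = Rational(1, 3) (F = Mul(Rational(1, 2), Mul(Add(-68, Mul(Add(7, -23), Pow(Add(-17, 5), -1))), Pow(Add(-57, -43), -1))) = Mul(Rational(1, 2), Mul(Add(-68, Mul(-16, Pow(-12, -1))), Pow(-100, -1))) = Mul(Rational(1, 2), Mul(Add(-68, Mul(-16, Rational(-1, 12))), Rational(-1, 100))) = Mul(Rational(1, 2), Mul(Add(-68, Rational(4, 3)), Rational(-1, 100))) = Mul(Rational(1, 2), Mul(Rational(-200, 3), Rational(-1, 100))) = Mul(Rational(1, 2), Rational(2, 3)) = Rational(1, 3) ≈ 0.33333)
Add(Mul(F, -40), -96) = Add(Mul(Rational(1, 3), -40), -96) = Add(Rational(-40, 3), -96) = Rational(-328, 3)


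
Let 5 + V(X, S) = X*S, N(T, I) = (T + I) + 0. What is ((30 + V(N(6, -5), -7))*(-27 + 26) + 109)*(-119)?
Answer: -10829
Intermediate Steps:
N(T, I) = I + T (N(T, I) = (I + T) + 0 = I + T)
V(X, S) = -5 + S*X (V(X, S) = -5 + X*S = -5 + S*X)
((30 + V(N(6, -5), -7))*(-27 + 26) + 109)*(-119) = ((30 + (-5 - 7*(-5 + 6)))*(-27 + 26) + 109)*(-119) = ((30 + (-5 - 7*1))*(-1) + 109)*(-119) = ((30 + (-5 - 7))*(-1) + 109)*(-119) = ((30 - 12)*(-1) + 109)*(-119) = (18*(-1) + 109)*(-119) = (-18 + 109)*(-119) = 91*(-119) = -10829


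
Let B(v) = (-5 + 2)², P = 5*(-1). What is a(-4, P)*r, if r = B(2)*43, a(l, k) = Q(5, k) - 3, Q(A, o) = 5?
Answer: 774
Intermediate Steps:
P = -5
B(v) = 9 (B(v) = (-3)² = 9)
a(l, k) = 2 (a(l, k) = 5 - 3 = 2)
r = 387 (r = 9*43 = 387)
a(-4, P)*r = 2*387 = 774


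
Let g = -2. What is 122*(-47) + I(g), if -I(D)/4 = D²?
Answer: -5750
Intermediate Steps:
I(D) = -4*D²
122*(-47) + I(g) = 122*(-47) - 4*(-2)² = -5734 - 4*4 = -5734 - 16 = -5750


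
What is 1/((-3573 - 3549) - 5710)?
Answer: -1/12832 ≈ -7.7930e-5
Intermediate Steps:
1/((-3573 - 3549) - 5710) = 1/(-7122 - 5710) = 1/(-12832) = -1/12832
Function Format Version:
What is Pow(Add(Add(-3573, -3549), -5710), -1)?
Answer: Rational(-1, 12832) ≈ -7.7930e-5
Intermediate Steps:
Pow(Add(Add(-3573, -3549), -5710), -1) = Pow(Add(-7122, -5710), -1) = Pow(-12832, -1) = Rational(-1, 12832)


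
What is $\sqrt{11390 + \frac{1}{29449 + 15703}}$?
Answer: $\frac{\sqrt{1451301774982}}{11288} \approx 106.72$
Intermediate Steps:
$\sqrt{11390 + \frac{1}{29449 + 15703}} = \sqrt{11390 + \frac{1}{45152}} = \sqrt{\frac{514281281}{45152}} = \frac{\sqrt{1451301774982}}{11288}$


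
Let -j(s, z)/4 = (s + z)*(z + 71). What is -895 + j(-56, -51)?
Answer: 7665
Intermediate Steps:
j(s, z) = -4*(71 + z)*(s + z) (j(s, z) = -4*(s + z)*(z + 71) = -4*(s + z)*(71 + z) = -4*(71 + z)*(s + z))
-895 + j(-56, -51) = -895 + (-284*(-56) - 284*(-51) - 4*(-51)**2 - 4*(-56)*(-51)) = -895 + (15904 + 14484 - 4*2601 - 11424) = -895 + (15904 + 14484 - 10404 - 11424) = -895 + 8560 = 7665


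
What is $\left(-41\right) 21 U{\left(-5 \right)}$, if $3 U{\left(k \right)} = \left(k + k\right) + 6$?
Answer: $1148$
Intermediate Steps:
$U{\left(k \right)} = 2 + \frac{2 k}{3}$ ($U{\left(k \right)} = \frac{\left(k + k\right) + 6}{3} = \frac{2 k + 6}{3} = \frac{6 + 2 k}{3} = 2 + \frac{2 k}{3}$)
$\left(-41\right) 21 U{\left(-5 \right)} = \left(-41\right) 21 \left(2 + \frac{2}{3} \left(-5\right)\right) = - 861 \left(2 - \frac{10}{3}\right) = \left(-861\right) \left(- \frac{4}{3}\right) = 1148$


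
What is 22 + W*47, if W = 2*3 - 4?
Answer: 116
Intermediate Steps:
W = 2 (W = 6 - 4 = 2)
22 + W*47 = 22 + 2*47 = 22 + 94 = 116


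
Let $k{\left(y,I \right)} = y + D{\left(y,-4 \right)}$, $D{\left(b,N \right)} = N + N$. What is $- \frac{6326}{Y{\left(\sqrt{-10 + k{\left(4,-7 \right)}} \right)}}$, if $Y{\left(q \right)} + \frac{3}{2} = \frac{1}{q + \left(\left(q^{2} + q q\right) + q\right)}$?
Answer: $\frac{12652 \left(\sqrt{14} + 14 i\right)}{3 \sqrt{14} + 43 i} \approx 4125.5 - 23.969 i$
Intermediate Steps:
$D{\left(b,N \right)} = 2 N$
$k{\left(y,I \right)} = -8 + y$ ($k{\left(y,I \right)} = y + 2 \left(-4\right) = y - 8 = -8 + y$)
$Y{\left(q \right)} = - \frac{3}{2} + \frac{1}{2 q + 2 q^{2}}$ ($Y{\left(q \right)} = - \frac{3}{2} + \frac{1}{q + \left(\left(q^{2} + q q\right) + q\right)} = - \frac{3}{2} + \frac{1}{q + \left(\left(q^{2} + q^{2}\right) + q\right)} = - \frac{3}{2} + \frac{1}{q + \left(2 q^{2} + q\right)} = - \frac{3}{2} + \frac{1}{q + \left(q + 2 q^{2}\right)} = - \frac{3}{2} + \frac{1}{2 q + 2 q^{2}}$)
$- \frac{6326}{Y{\left(\sqrt{-10 + k{\left(4,-7 \right)}} \right)}} = - \frac{6326}{\frac{1}{2} \frac{1}{\sqrt{-10 + \left(-8 + 4\right)}} \frac{1}{1 + \sqrt{-10 + \left(-8 + 4\right)}} \left(1 - 3 \sqrt{-10 + \left(-8 + 4\right)} - 3 \left(\sqrt{-10 + \left(-8 + 4\right)}\right)^{2}\right)} = - \frac{6326}{\frac{1}{2} \frac{1}{\sqrt{-10 - 4}} \frac{1}{1 + \sqrt{-10 - 4}} \left(1 - 3 \sqrt{-10 - 4} - 3 \left(\sqrt{-10 - 4}\right)^{2}\right)} = - \frac{6326}{\frac{1}{2} \frac{1}{\sqrt{-14}} \frac{1}{1 + \sqrt{-14}} \left(1 - 3 \sqrt{-14} - 3 \left(\sqrt{-14}\right)^{2}\right)} = - \frac{6326}{\frac{1}{2} \frac{1}{i \sqrt{14}} \frac{1}{1 + i \sqrt{14}} \left(1 - 3 i \sqrt{14} - 3 \left(i \sqrt{14}\right)^{2}\right)} = - \frac{6326}{\frac{1}{2} \left(- \frac{i \sqrt{14}}{14}\right) \frac{1}{1 + i \sqrt{14}} \left(1 - 3 i \sqrt{14} - -42\right)} = - \frac{6326}{\frac{1}{2} \left(- \frac{i \sqrt{14}}{14}\right) \frac{1}{1 + i \sqrt{14}} \left(1 - 3 i \sqrt{14} + 42\right)} = - \frac{6326}{\frac{1}{2} \left(- \frac{i \sqrt{14}}{14}\right) \frac{1}{1 + i \sqrt{14}} \left(43 - 3 i \sqrt{14}\right)} = - \frac{6326}{\left(- \frac{1}{28}\right) i \sqrt{14} \frac{1}{1 + i \sqrt{14}} \left(43 - 3 i \sqrt{14}\right)} = - 6326 \frac{2 i \sqrt{14} \left(1 + i \sqrt{14}\right)}{43 - 3 i \sqrt{14}} = - \frac{12652 i \sqrt{14} \left(1 + i \sqrt{14}\right)}{43 - 3 i \sqrt{14}}$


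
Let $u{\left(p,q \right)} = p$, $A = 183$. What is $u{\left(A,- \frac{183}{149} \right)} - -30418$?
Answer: $30601$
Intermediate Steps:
$u{\left(A,- \frac{183}{149} \right)} - -30418 = 183 - -30418 = 183 + 30418 = 30601$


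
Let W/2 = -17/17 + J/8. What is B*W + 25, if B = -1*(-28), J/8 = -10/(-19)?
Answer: -29/19 ≈ -1.5263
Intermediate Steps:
J = 80/19 (J = 8*(-10/(-19)) = 8*(-10*(-1/19)) = 8*(10/19) = 80/19 ≈ 4.2105)
W = -18/19 (W = 2*(-17/17 + (80/19)/8) = 2*(-17*1/17 + (80/19)*(⅛)) = 2*(-1 + 10/19) = 2*(-9/19) = -18/19 ≈ -0.94737)
B = 28
B*W + 25 = 28*(-18/19) + 25 = -504/19 + 25 = -29/19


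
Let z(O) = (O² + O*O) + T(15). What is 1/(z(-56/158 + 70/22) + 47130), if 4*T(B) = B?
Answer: 3020644/142422573927 ≈ 2.1209e-5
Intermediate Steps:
T(B) = B/4
z(O) = 15/4 + 2*O² (z(O) = (O² + O*O) + (¼)*15 = (O² + O²) + 15/4 = 2*O² + 15/4 = 15/4 + 2*O²)
1/(z(-56/158 + 70/22) + 47130) = 1/((15/4 + 2*(-56/158 + 70/22)²) + 47130) = 1/((15/4 + 2*(-56*1/158 + 70*(1/22))²) + 47130) = 1/((15/4 + 2*(-28/79 + 35/11)²) + 47130) = 1/((15/4 + 2*(2457/869)²) + 47130) = 1/((15/4 + 2*(6036849/755161)) + 47130) = 1/((15/4 + 12073698/755161) + 47130) = 1/(59622207/3020644 + 47130) = 1/(142422573927/3020644) = 3020644/142422573927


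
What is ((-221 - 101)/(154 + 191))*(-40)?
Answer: 112/3 ≈ 37.333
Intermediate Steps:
((-221 - 101)/(154 + 191))*(-40) = -322/345*(-40) = -322*1/345*(-40) = -14/15*(-40) = 112/3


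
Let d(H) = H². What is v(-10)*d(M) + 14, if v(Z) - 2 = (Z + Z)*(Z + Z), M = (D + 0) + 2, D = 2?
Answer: 6446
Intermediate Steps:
M = 4 (M = (2 + 0) + 2 = 2 + 2 = 4)
v(Z) = 2 + 4*Z² (v(Z) = 2 + (Z + Z)*(Z + Z) = 2 + (2*Z)*(2*Z) = 2 + 4*Z²)
v(-10)*d(M) + 14 = (2 + 4*(-10)²)*4² + 14 = (2 + 4*100)*16 + 14 = (2 + 400)*16 + 14 = 402*16 + 14 = 6432 + 14 = 6446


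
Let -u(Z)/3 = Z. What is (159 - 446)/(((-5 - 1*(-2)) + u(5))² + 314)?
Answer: -287/638 ≈ -0.44984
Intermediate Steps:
u(Z) = -3*Z
(159 - 446)/(((-5 - 1*(-2)) + u(5))² + 314) = (159 - 446)/(((-5 - 1*(-2)) - 3*5)² + 314) = -287/(((-5 + 2) - 15)² + 314) = -287/((-3 - 15)² + 314) = -287/((-18)² + 314) = -287/(324 + 314) = -287/638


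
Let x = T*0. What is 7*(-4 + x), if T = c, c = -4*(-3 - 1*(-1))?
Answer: -28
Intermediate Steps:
c = 8 (c = -4*(-3 + 1) = -4*(-2) = 8)
T = 8
x = 0 (x = 8*0 = 0)
7*(-4 + x) = 7*(-4 + 0) = 7*(-4) = -28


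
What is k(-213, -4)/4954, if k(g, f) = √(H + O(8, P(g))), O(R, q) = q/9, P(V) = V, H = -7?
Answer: I*√69/7431 ≈ 0.0011178*I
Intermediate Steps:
O(R, q) = q/9 (O(R, q) = q*(⅑) = q/9)
k(g, f) = √(-7 + g/9)
k(-213, -4)/4954 = (√(-63 - 213)/3)/4954 = (√(-276)/3)*(1/4954) = ((2*I*√69)/3)*(1/4954) = (2*I*√69/3)*(1/4954) = I*√69/7431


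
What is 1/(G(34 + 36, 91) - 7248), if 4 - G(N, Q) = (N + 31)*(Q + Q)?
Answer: -1/25626 ≈ -3.9023e-5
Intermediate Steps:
G(N, Q) = 4 - 2*Q*(31 + N) (G(N, Q) = 4 - (N + 31)*(Q + Q) = 4 - (31 + N)*2*Q = 4 - 2*Q*(31 + N))
1/(G(34 + 36, 91) - 7248) = 1/((4 - 62*91 - 2*(34 + 36)*91) - 7248) = 1/((4 - 5642 - 2*70*91) - 7248) = 1/((4 - 5642 - 12740) - 7248) = 1/(-18378 - 7248) = 1/(-25626) = -1/25626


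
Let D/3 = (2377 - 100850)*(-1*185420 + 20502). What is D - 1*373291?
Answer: 48719537351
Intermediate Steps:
D = 48719910642 (D = 3*((2377 - 100850)*(-1*185420 + 20502)) = 3*(-98473*(-185420 + 20502)) = 3*(-98473*(-164918)) = 3*16239970214 = 48719910642)
D - 1*373291 = 48719910642 - 1*373291 = 48719910642 - 373291 = 48719537351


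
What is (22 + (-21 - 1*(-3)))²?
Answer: 16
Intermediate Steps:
(22 + (-21 - 1*(-3)))² = (22 + (-21 + 3))² = (22 - 18)² = 4² = 16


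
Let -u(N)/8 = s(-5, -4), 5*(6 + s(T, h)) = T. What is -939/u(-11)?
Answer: -939/56 ≈ -16.768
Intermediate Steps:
s(T, h) = -6 + T/5
u(N) = 56 (u(N) = -8*(-6 + (⅕)*(-5)) = -8*(-6 - 1) = -8*(-7) = 56)
-939/u(-11) = -939/56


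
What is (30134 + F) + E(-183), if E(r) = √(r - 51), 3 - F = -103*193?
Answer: 50016 + 3*I*√26 ≈ 50016.0 + 15.297*I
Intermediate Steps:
F = 19882 (F = 3 - (-103)*193 = 3 - 1*(-19879) = 3 + 19879 = 19882)
E(r) = √(-51 + r)
(30134 + F) + E(-183) = (30134 + 19882) + √(-51 - 183) = 50016 + √(-234) = 50016 + 3*I*√26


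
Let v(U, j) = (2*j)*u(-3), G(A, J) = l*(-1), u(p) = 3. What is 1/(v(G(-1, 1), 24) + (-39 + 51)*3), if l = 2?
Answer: 1/180 ≈ 0.0055556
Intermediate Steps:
G(A, J) = -2 (G(A, J) = 2*(-1) = -2)
v(U, j) = 6*j (v(U, j) = (2*j)*3 = 6*j)
1/(v(G(-1, 1), 24) + (-39 + 51)*3) = 1/(6*24 + (-39 + 51)*3) = 1/(144 + 12*3) = 1/(144 + 36) = 1/180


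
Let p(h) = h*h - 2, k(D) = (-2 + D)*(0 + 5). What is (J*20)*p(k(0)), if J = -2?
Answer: -3920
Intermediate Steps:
k(D) = -10 + 5*D (k(D) = (-2 + D)*5 = -10 + 5*D)
p(h) = -2 + h² (p(h) = h² - 2 = -2 + h²)
(J*20)*p(k(0)) = (-2*20)*(-2 + (-10 + 5*0)²) = -40*(-2 + (-10 + 0)²) = -40*(-2 + (-10)²) = -40*(-2 + 100) = -40*98 = -3920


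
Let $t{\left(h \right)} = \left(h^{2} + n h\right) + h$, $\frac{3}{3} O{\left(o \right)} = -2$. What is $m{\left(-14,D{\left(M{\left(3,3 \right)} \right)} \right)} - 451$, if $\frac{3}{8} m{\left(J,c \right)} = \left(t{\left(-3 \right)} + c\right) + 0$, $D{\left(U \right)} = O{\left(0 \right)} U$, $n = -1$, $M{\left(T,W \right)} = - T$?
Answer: $-411$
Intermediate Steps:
$O{\left(o \right)} = -2$
$t{\left(h \right)} = h^{2}$ ($t{\left(h \right)} = \left(h^{2} - h\right) + h = h^{2}$)
$D{\left(U \right)} = - 2 U$
$m{\left(J,c \right)} = 24 + \frac{8 c}{3}$ ($m{\left(J,c \right)} = \frac{8 \left(\left(\left(-3\right)^{2} + c\right) + 0\right)}{3} = \frac{8 \left(\left(9 + c\right) + 0\right)}{3} = \frac{8 \left(9 + c\right)}{3} = 24 + \frac{8 c}{3}$)
$m{\left(-14,D{\left(M{\left(3,3 \right)} \right)} \right)} - 451 = \left(24 + \frac{8 \left(- 2 \left(\left(-1\right) 3\right)\right)}{3}\right) - 451 = \left(24 + \frac{8 \left(\left(-2\right) \left(-3\right)\right)}{3}\right) - 451 = \left(24 + \frac{8}{3} \cdot 6\right) - 451 = \left(24 + 16\right) - 451 = 40 - 451 = -411$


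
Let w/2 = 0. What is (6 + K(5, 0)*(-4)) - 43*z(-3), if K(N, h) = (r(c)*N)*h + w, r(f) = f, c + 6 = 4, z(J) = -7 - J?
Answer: 178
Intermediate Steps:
w = 0 (w = 2*0 = 0)
c = -2 (c = -6 + 4 = -2)
K(N, h) = -2*N*h (K(N, h) = (-2*N)*h + 0 = -2*N*h + 0 = -2*N*h)
(6 + K(5, 0)*(-4)) - 43*z(-3) = (6 - 2*5*0*(-4)) - 43*(-7 - 1*(-3)) = (6 + 0*(-4)) - 43*(-7 + 3) = (6 + 0) - 43*(-4) = 6 + 172 = 178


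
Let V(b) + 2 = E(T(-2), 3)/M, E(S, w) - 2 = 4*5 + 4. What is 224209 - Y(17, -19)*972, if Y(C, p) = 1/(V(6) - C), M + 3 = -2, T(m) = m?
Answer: 27134149/121 ≈ 2.2425e+5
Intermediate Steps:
E(S, w) = 26 (E(S, w) = 2 + (4*5 + 4) = 2 + (20 + 4) = 2 + 24 = 26)
M = -5 (M = -3 - 2 = -5)
V(b) = -36/5 (V(b) = -2 + 26/(-5) = -2 + 26*(-⅕) = -2 - 26/5 = -36/5)
Y(C, p) = 1/(-36/5 - C)
224209 - Y(17, -19)*972 = 224209 - (-5/(36 + 5*17))*972 = 224209 - (-5/(36 + 85))*972 = 224209 - (-5/121)*972 = 224209 - (-5*1/121)*972 = 224209 - (-5)*972/121 = 224209 - 1*(-4860/121) = 224209 + 4860/121 = 27134149/121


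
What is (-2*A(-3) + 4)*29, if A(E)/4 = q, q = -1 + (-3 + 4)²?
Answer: 116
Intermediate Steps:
q = 0 (q = -1 + 1² = -1 + 1 = 0)
A(E) = 0 (A(E) = 4*0 = 0)
(-2*A(-3) + 4)*29 = (-2*0 + 4)*29 = (0 + 4)*29 = 4*29 = 116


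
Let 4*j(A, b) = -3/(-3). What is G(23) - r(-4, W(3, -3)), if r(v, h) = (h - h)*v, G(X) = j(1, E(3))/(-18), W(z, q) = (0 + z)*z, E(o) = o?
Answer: -1/72 ≈ -0.013889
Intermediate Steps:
j(A, b) = ¼ (j(A, b) = (-3/(-3))/4 = (-3*(-⅓))/4 = (¼)*1 = ¼)
W(z, q) = z² (W(z, q) = z*z = z²)
G(X) = -1/72 (G(X) = (¼)/(-18) = (¼)*(-1/18) = -1/72)
r(v, h) = 0 (r(v, h) = 0*v = 0)
G(23) - r(-4, W(3, -3)) = -1/72 - 1*0 = -1/72 + 0 = -1/72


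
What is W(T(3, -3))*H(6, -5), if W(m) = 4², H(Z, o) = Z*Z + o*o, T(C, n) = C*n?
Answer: 976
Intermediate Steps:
H(Z, o) = Z² + o²
W(m) = 16
W(T(3, -3))*H(6, -5) = 16*(6² + (-5)²) = 16*(36 + 25) = 16*61 = 976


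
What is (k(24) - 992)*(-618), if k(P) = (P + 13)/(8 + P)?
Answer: 9797463/16 ≈ 6.1234e+5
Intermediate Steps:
k(P) = (13 + P)/(8 + P)
(k(24) - 992)*(-618) = ((13 + 24)/(8 + 24) - 992)*(-618) = (37/32 - 992)*(-618) = -31707/32*(-618) = 9797463/16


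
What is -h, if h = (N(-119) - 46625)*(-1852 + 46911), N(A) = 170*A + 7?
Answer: 3012104032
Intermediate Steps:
N(A) = 7 + 170*A
h = -3012104032 (h = ((7 + 170*(-119)) - 46625)*(-1852 + 46911) = ((7 - 20230) - 46625)*45059 = (-20223 - 46625)*45059 = -66848*45059 = -3012104032)
-h = -1*(-3012104032) = 3012104032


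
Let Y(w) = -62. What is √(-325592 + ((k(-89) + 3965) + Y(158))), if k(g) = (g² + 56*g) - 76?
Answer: 326*I*√3 ≈ 564.65*I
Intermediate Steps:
k(g) = -76 + g² + 56*g
√(-325592 + ((k(-89) + 3965) + Y(158))) = √(-325592 + (((-76 + (-89)² + 56*(-89)) + 3965) - 62)) = √(-325592 + (((-76 + 7921 - 4984) + 3965) - 62)) = √(-325592 + ((2861 + 3965) - 62)) = √(-325592 + (6826 - 62)) = √(-325592 + 6764) = √(-318828) = 326*I*√3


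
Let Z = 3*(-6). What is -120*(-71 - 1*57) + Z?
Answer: 15342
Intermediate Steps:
Z = -18
-120*(-71 - 1*57) + Z = -120*(-71 - 1*57) - 18 = -120*(-71 - 57) - 18 = -120*(-128) - 18 = 15360 - 18 = 15342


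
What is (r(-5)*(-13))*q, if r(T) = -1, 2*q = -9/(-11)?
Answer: 117/22 ≈ 5.3182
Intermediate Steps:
q = 9/22 (q = (-9/(-11))/2 = (-9*(-1/11))/2 = (1/2)*(9/11) = 9/22 ≈ 0.40909)
(r(-5)*(-13))*q = -1*(-13)*(9/22) = 13*(9/22) = 117/22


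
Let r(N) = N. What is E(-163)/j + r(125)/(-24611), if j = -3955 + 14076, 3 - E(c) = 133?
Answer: -4464555/249087931 ≈ -0.017924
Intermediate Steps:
E(c) = -130 (E(c) = 3 - 1*133 = 3 - 133 = -130)
j = 10121
E(-163)/j + r(125)/(-24611) = -130/10121 + 125/(-24611) = -130*1/10121 + 125*(-1/24611) = -130/10121 - 125/24611 = -4464555/249087931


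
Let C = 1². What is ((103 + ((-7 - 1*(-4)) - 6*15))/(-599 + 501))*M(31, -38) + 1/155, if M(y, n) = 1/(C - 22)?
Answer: 1804/159495 ≈ 0.011311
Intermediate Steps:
C = 1
M(y, n) = -1/21 (M(y, n) = 1/(1 - 22) = 1/(-21) = -1/21)
((103 + ((-7 - 1*(-4)) - 6*15))/(-599 + 501))*M(31, -38) + 1/155 = ((103 + ((-7 - 1*(-4)) - 6*15))/(-599 + 501))*(-1/21) + 1/155 = ((103 + ((-7 + 4) - 90))/(-98))*(-1/21) + 1/155 = ((103 + (-3 - 90))*(-1/98))*(-1/21) + 1/155 = ((103 - 93)*(-1/98))*(-1/21) + 1/155 = (10*(-1/98))*(-1/21) + 1/155 = -5/49*(-1/21) + 1/155 = 5/1029 + 1/155 = 1804/159495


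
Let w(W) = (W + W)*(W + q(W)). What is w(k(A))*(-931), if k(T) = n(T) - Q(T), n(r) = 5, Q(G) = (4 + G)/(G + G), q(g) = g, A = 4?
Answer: -59584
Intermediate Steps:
Q(G) = (4 + G)/(2*G) (Q(G) = (4 + G)/((2*G)) = (4 + G)*(1/(2*G)) = (4 + G)/(2*G))
k(T) = 5 - (4 + T)/(2*T)
w(W) = 4*W² (w(W) = (W + W)*(W + W) = (2*W)*(2*W) = 4*W²)
w(k(A))*(-931) = (4*(9/2 - 2/4)²)*(-931) = (4*(9/2 - 2*¼)²)*(-931) = (4*(9/2 - ½)²)*(-931) = (4*4²)*(-931) = (4*16)*(-931) = 64*(-931) = -59584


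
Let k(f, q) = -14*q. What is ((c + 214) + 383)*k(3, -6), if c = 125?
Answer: 60648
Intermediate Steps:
((c + 214) + 383)*k(3, -6) = ((125 + 214) + 383)*(-14*(-6)) = (339 + 383)*84 = 722*84 = 60648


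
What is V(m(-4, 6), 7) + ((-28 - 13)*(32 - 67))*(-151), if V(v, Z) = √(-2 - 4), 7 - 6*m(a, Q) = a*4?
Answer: -216685 + I*√6 ≈ -2.1669e+5 + 2.4495*I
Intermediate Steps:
m(a, Q) = 7/6 - 2*a/3 (m(a, Q) = 7/6 - a*4/6 = 7/6 - 2*a/3)
V(v, Z) = I*√6 (V(v, Z) = √(-6) = I*√6)
V(m(-4, 6), 7) + ((-28 - 13)*(32 - 67))*(-151) = I*√6 + ((-28 - 13)*(32 - 67))*(-151) = I*√6 - 41*(-35)*(-151) = I*√6 + 1435*(-151) = I*√6 - 216685 = -216685 + I*√6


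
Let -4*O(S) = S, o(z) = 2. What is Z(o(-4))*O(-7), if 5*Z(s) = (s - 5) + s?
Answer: -7/20 ≈ -0.35000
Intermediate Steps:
O(S) = -S/4
Z(s) = -1 + 2*s/5 (Z(s) = ((s - 5) + s)/5 = ((-5 + s) + s)/5 = (-5 + 2*s)/5 = -1 + 2*s/5)
Z(o(-4))*O(-7) = (-1 + (⅖)*2)*(-¼*(-7)) = (-1 + ⅘)*(7/4) = -⅕*7/4 = -7/20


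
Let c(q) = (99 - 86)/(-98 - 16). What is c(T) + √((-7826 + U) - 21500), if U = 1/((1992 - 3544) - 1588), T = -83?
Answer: -13/114 + I*√72285658185/1570 ≈ -0.11404 + 171.25*I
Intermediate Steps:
c(q) = -13/114 (c(q) = 13/(-114) = 13*(-1/114) = -13/114)
U = -1/3140 (U = 1/(-1552 - 1588) = 1/(-3140) = -1/3140 ≈ -0.00031847)
c(T) + √((-7826 + U) - 21500) = -13/114 + √((-7826 - 1/3140) - 21500) = -13/114 + √(-24573641/3140 - 21500) = -13/114 + √(-92083641/3140) = -13/114 + I*√72285658185/1570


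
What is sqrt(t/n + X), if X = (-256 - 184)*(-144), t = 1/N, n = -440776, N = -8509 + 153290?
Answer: sqrt(1316491683578519176221974)/4558285004 ≈ 251.71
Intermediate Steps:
N = 144781
t = 1/144781 ≈ 6.9070e-6
X = 63360 (X = -440*(-144) = 63360)
sqrt(t/n + X) = sqrt((1/144781)/(-440776) + 63360) = sqrt((1/144781)*(-1/440776) + 63360) = sqrt(-1/63815990056 + 63360) = sqrt(4043381129948159/63815990056) = sqrt(1316491683578519176221974)/4558285004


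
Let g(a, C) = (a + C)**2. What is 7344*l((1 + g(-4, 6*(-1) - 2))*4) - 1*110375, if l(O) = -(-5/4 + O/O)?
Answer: -108539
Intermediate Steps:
g(a, C) = (C + a)**2
l(O) = 1/4 (l(O) = -(-5*1/4 + 1) = -(-5/4 + 1) = -1*(-1/4) = 1/4)
7344*l((1 + g(-4, 6*(-1) - 2))*4) - 1*110375 = 7344*(1/4) - 1*110375 = 1836 - 110375 = -108539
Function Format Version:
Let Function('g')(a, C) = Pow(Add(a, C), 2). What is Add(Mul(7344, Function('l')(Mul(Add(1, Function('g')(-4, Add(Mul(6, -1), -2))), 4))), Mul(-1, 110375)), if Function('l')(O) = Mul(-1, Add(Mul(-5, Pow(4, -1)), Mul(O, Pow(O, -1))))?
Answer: -108539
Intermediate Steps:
Function('g')(a, C) = Pow(Add(C, a), 2)
Function('l')(O) = Rational(1, 4) (Function('l')(O) = Mul(-1, Add(Mul(-5, Rational(1, 4)), 1)) = Mul(-1, Add(Rational(-5, 4), 1)) = Mul(-1, Rational(-1, 4)) = Rational(1, 4))
Add(Mul(7344, Function('l')(Mul(Add(1, Function('g')(-4, Add(Mul(6, -1), -2))), 4))), Mul(-1, 110375)) = Add(Mul(7344, Rational(1, 4)), Mul(-1, 110375)) = Add(1836, -110375) = -108539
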